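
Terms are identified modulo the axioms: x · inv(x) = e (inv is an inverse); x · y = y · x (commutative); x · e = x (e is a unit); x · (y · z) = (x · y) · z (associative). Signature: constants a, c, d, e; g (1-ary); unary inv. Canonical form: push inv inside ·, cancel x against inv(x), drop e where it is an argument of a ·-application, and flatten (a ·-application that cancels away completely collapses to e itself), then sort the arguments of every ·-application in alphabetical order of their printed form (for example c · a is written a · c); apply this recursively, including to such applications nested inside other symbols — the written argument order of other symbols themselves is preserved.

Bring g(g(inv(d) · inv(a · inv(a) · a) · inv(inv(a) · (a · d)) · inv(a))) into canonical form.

Answer: g(g(inv(a) · inv(a) · inv(d) · inv(d)))

Derivation:
Descend into:  inv(d) · inv(a · inv(a) · a) · inv(inv(a) · (a · d)) · inv(a)
Push inv inside:  distribute inv over · and collapse double inv
Collect:  inv(d) · inv(d) · inv(a) · inv(a)
Sort arguments:  inv(a) · inv(a) · inv(d) · inv(d)
Rebuild:  g(g(inv(a) · inv(a) · inv(d) · inv(d)))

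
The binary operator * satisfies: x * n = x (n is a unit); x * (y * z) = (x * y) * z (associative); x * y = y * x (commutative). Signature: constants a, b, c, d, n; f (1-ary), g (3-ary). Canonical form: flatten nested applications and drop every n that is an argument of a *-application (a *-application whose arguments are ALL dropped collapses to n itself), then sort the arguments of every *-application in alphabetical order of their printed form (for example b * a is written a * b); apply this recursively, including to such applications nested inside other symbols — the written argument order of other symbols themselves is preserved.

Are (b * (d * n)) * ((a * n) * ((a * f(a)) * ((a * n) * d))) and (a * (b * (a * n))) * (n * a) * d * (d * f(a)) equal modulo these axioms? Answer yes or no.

Answer: yes — both canonical forms are a * a * a * b * d * d * f(a)

Derivation:
Left:  (b * (d * n)) * ((a * n) * ((a * f(a)) * ((a * n) * d)))
  Un-nest:  b * d * n * a * n * a * f(a) * a * n * d
  Drop the unit:  drop n (×3)
  Sort arguments:  a * a * a * b * d * d * f(a)
Right:  (a * (b * (a * n))) * (n * a) * d * (d * f(a))
  Un-nest:  a * b * a * n * n * a * d * d * f(a)
  Unit:  drop n (×2)
  Order the arguments:  a * a * a * b * d * d * f(a)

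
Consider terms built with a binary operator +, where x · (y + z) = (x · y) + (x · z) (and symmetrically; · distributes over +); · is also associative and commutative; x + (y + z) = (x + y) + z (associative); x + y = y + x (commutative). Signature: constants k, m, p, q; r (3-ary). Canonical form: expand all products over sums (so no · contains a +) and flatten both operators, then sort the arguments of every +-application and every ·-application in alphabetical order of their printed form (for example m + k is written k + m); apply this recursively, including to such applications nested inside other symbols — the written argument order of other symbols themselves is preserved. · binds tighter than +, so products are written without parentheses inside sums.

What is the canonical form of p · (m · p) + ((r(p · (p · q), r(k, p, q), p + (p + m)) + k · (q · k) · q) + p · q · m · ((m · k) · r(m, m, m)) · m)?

Answer: k · k · q · q + k · m · m · m · p · q · r(m, m, m) + m · p · p + r(p · p · q, r(k, p, q), m + p + p)

Derivation:
Merge nested applications:  m · p · p + r(p · p · q, r(k, p, q), m + p + p) + k · k · q · q + k · m · m · m · p · q · r(m, m, m)
Sort arguments:  k · k · q · q + k · m · m · m · p · q · r(m, m, m) + m · p · p + r(p · p · q, r(k, p, q), m + p + p)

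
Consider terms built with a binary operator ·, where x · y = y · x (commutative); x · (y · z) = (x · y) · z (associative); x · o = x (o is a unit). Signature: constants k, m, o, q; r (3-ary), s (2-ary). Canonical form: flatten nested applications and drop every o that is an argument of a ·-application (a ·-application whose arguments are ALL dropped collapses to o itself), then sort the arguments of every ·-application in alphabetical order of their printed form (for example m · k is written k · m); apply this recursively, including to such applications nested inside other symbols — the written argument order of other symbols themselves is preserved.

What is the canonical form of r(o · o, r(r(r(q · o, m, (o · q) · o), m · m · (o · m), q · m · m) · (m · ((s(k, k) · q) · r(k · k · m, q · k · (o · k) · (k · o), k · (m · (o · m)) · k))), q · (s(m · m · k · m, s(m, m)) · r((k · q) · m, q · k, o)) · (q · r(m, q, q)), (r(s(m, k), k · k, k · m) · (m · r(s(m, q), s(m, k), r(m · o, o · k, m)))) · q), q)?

Answer: r(o, r(m · q · r(k · k · m, k · k · k · q, k · k · m · m) · r(r(q, m, q), m · m · m, m · m · q) · s(k, k), q · q · r(k · m · q, k · q, o) · r(m, q, q) · s(k · m · m · m, s(m, m)), m · q · r(s(m, k), k · k, k · m) · r(s(m, q), s(m, k), r(m, k, m))), q)

Derivation:
Descend into:  r(r(q · o, m, (o · q) · o), m · m · (o · m), q · m · m) · (m · ((s(k, k) · q) · r(k · k · m, q · k · (o · k) · (k · o), k · (m · (o · m)) · k)))
Merge nested applications:  r(r(q · o, m, (o · q) · o), m · m · (o · m), q · m · m) · m · s(k, k) · q · r(k · k · m, q · k · (o · k) · (k · o), k · (m · (o · m)) · k)
Simplify inside:  r(r(q · o, m, (o · q) · o), m · m · (o · m), q · m · m)  →  r(r(q, m, q), m · m · m, m · m · q)
Simplify inside:  r(k · k · m, q · k · (o · k) · (k · o), k · (m · (o · m)) · k)  →  r(k · k · m, k · k · k · q, k · k · m · m)
Sort arguments:  m · q · r(k · k · m, k · k · k · q, k · k · m · m) · r(r(q, m, q), m · m · m, m · m · q) · s(k, k)
Put back:  r(o, r(m · q · r(k · k · m, k · k · k · q, k · k · m · m) · r(r(q, m, q), m · m · m, m · m · q) · s(k, k), q · q · r(k · m · q, k · q, o) · r(m, q, q) · s(k · m · m · m, s(m, m)), m · q · r(s(m, k), k · k, k · m) · r(s(m, q), s(m, k), r(m, k, m))), q)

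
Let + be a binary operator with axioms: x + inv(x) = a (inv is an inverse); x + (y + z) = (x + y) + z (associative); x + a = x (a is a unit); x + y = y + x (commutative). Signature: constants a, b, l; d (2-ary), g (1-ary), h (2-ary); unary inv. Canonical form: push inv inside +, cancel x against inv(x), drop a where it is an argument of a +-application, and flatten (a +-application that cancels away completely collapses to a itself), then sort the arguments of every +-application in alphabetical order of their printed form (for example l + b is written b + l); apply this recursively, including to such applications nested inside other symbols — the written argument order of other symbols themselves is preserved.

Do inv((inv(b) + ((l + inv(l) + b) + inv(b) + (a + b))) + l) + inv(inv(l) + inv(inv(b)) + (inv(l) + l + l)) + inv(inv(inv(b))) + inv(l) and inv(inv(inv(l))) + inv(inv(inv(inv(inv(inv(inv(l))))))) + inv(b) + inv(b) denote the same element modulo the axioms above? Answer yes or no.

Answer: yes — both canonical forms are inv(b) + inv(b) + inv(l) + inv(l)

Derivation:
Left:  inv((inv(b) + ((l + inv(l) + b) + inv(b) + (a + b))) + l) + inv(inv(l) + inv(inv(b)) + (inv(l) + l + l)) + inv(inv(inv(b))) + inv(l)
  Push inv inside:  distribute inv over + and collapse double inv
  Collect terms:  inv(b) + inv(b) + inv(l) + inv(l)
Right:  inv(inv(inv(l))) + inv(inv(inv(inv(inv(inv(inv(l))))))) + inv(b) + inv(b)
  Push inv inside:  distribute inv over + and collapse double inv
  Collect terms:  inv(l) + inv(l) + inv(b) + inv(b)
  Sort arguments:  inv(b) + inv(b) + inv(l) + inv(l)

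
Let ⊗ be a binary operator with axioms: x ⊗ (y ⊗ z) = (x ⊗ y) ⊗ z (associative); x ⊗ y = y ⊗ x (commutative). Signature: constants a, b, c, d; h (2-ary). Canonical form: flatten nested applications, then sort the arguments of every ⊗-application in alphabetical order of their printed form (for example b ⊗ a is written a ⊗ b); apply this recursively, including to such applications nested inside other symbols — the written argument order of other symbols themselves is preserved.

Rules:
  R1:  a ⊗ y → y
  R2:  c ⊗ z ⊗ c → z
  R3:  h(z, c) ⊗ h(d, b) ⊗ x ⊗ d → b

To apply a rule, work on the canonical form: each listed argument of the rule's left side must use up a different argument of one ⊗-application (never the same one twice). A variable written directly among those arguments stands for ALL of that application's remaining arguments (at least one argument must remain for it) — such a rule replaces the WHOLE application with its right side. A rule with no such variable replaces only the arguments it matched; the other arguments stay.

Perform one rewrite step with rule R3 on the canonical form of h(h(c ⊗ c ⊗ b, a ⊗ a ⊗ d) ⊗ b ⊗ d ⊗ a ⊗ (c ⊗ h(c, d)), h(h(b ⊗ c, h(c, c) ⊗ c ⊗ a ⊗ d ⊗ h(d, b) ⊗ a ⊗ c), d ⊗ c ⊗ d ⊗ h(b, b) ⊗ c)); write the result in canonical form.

Answer: h(a ⊗ b ⊗ c ⊗ d ⊗ h(b ⊗ c ⊗ c, a ⊗ a ⊗ d) ⊗ h(c, d), h(h(b ⊗ c, b), c ⊗ c ⊗ d ⊗ d ⊗ h(b, b)))

Derivation:
Canonical form:  h(a ⊗ b ⊗ c ⊗ d ⊗ h(b ⊗ c ⊗ c, a ⊗ a ⊗ d) ⊗ h(c, d), h(h(b ⊗ c, a ⊗ a ⊗ c ⊗ c ⊗ d ⊗ h(c, c) ⊗ h(d, b)), c ⊗ c ⊗ d ⊗ d ⊗ h(b, b)))
Apply R3:  consuming d, h(c, c), h(d, b);  x := a ⊗ a ⊗ c ⊗ c, z := c
The extension variable absorbs all remaining arguments, so the whole application is rewritten.
New term:  h(a ⊗ b ⊗ c ⊗ d ⊗ h(b ⊗ c ⊗ c, a ⊗ a ⊗ d) ⊗ h(c, d), h(h(b ⊗ c, b), c ⊗ c ⊗ d ⊗ d ⊗ h(b, b)))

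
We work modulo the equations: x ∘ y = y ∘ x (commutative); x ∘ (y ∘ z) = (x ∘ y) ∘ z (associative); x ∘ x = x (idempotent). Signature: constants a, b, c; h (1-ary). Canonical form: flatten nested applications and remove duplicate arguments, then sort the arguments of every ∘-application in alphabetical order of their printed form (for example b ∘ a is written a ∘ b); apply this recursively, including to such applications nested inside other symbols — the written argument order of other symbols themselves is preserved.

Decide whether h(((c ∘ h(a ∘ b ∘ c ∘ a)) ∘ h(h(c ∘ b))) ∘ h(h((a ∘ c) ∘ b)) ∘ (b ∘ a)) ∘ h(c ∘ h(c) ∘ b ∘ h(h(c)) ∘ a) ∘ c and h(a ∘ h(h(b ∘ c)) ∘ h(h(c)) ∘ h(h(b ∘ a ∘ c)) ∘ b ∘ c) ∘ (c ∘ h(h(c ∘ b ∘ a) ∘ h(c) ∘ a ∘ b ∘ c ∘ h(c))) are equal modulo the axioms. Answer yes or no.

Answer: no — c ∘ h(a ∘ b ∘ c ∘ h(a ∘ b ∘ c) ∘ h(h(a ∘ b ∘ c)) ∘ h(h(b ∘ c))) ∘ h(a ∘ b ∘ c ∘ h(c) ∘ h(h(c))) vs c ∘ h(a ∘ b ∘ c ∘ h(a ∘ b ∘ c) ∘ h(c)) ∘ h(a ∘ b ∘ c ∘ h(h(a ∘ b ∘ c)) ∘ h(h(b ∘ c)) ∘ h(h(c)))

Derivation:
Left:  h(((c ∘ h(a ∘ b ∘ c ∘ a)) ∘ h(h(c ∘ b))) ∘ h(h((a ∘ c) ∘ b)) ∘ (b ∘ a)) ∘ h(c ∘ h(c) ∘ b ∘ h(h(c)) ∘ a) ∘ c
  Inside:  h(((c ∘ h(a ∘ b ∘ c ∘ a)) ∘ h(h(c ∘ b))) ∘ h(h((a ∘ c) ∘ b)) ∘ (b ∘ a))  →  h(a ∘ b ∘ c ∘ h(a ∘ b ∘ c) ∘ h(h(a ∘ b ∘ c)) ∘ h(h(b ∘ c)))
  Inside:  h(c ∘ h(c) ∘ b ∘ h(h(c)) ∘ a)  →  h(a ∘ b ∘ c ∘ h(c) ∘ h(h(c)))
  Order the arguments:  c ∘ h(a ∘ b ∘ c ∘ h(a ∘ b ∘ c) ∘ h(h(a ∘ b ∘ c)) ∘ h(h(b ∘ c))) ∘ h(a ∘ b ∘ c ∘ h(c) ∘ h(h(c)))
Right:  h(a ∘ h(h(b ∘ c)) ∘ h(h(c)) ∘ h(h(b ∘ a ∘ c)) ∘ b ∘ c) ∘ (c ∘ h(h(c ∘ b ∘ a) ∘ h(c) ∘ a ∘ b ∘ c ∘ h(c)))
  Un-nest:  h(a ∘ h(h(b ∘ c)) ∘ h(h(c)) ∘ h(h(b ∘ a ∘ c)) ∘ b ∘ c) ∘ c ∘ h(h(c ∘ b ∘ a) ∘ h(c) ∘ a ∘ b ∘ c ∘ h(c))
  Simplify inside:  h(a ∘ h(h(b ∘ c)) ∘ h(h(c)) ∘ h(h(b ∘ a ∘ c)) ∘ b ∘ c)  →  h(a ∘ b ∘ c ∘ h(h(a ∘ b ∘ c)) ∘ h(h(b ∘ c)) ∘ h(h(c)))
  Inside:  h(h(c ∘ b ∘ a) ∘ h(c) ∘ a ∘ b ∘ c ∘ h(c))  →  h(a ∘ b ∘ c ∘ h(a ∘ b ∘ c) ∘ h(c))
  Order the arguments:  c ∘ h(a ∘ b ∘ c ∘ h(a ∘ b ∘ c) ∘ h(c)) ∘ h(a ∘ b ∘ c ∘ h(h(a ∘ b ∘ c)) ∘ h(h(b ∘ c)) ∘ h(h(c)))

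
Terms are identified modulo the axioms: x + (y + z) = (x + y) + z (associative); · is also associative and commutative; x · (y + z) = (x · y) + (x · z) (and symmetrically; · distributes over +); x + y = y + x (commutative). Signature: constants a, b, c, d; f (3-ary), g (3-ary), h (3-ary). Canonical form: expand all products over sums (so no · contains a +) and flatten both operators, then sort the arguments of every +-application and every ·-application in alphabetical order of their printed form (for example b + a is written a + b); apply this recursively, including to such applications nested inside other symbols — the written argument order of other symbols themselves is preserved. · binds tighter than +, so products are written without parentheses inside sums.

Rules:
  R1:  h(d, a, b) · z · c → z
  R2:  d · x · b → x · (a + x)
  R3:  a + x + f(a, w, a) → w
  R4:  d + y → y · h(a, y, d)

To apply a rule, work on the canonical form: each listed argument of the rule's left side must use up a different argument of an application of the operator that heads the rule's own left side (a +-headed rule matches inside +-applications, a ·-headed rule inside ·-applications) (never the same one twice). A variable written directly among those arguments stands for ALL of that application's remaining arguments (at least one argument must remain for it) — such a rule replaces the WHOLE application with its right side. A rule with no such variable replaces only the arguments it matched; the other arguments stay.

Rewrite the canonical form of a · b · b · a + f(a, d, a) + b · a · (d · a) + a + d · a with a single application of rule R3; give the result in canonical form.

Answer: d

Derivation:
Canonical form:  a + a · a · b · b + a · a · b · d + a · d + f(a, d, a)
Apply R3:  consuming a, f(a, d, a);  w := d, x := a · a · b · b + a · a · b · d + a · d
Every leftover argument binds to the variable; the entire application is replaced.
Giving:  d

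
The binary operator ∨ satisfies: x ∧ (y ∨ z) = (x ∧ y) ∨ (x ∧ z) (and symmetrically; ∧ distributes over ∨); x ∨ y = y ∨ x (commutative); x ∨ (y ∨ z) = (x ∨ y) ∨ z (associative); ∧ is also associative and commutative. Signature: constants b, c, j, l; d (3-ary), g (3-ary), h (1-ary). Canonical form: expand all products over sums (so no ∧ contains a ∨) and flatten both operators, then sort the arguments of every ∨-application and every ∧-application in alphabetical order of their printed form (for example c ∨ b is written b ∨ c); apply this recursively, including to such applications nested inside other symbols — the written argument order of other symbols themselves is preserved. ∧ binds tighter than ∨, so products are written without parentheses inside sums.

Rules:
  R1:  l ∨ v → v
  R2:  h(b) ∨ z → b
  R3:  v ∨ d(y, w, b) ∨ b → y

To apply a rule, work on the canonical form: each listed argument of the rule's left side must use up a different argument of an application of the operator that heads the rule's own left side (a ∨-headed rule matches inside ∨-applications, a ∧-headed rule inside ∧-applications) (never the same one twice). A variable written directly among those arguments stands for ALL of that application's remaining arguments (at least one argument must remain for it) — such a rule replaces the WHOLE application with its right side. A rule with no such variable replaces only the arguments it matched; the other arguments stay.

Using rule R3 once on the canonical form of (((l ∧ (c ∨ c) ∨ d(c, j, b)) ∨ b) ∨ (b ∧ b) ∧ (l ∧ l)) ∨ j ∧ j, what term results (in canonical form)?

Answer: c

Derivation:
Canonical form:  b ∨ b ∧ b ∧ l ∧ l ∨ c ∧ l ∨ c ∧ l ∨ d(c, j, b) ∨ j ∧ j
R3 matches:  uses b, d(c, j, b);  v := b ∧ b ∧ l ∧ l ∨ c ∧ l ∨ c ∧ l ∨ j ∧ j, w := j, y := c
The variable takes the whole remainder — replace the entire application.
Giving:  c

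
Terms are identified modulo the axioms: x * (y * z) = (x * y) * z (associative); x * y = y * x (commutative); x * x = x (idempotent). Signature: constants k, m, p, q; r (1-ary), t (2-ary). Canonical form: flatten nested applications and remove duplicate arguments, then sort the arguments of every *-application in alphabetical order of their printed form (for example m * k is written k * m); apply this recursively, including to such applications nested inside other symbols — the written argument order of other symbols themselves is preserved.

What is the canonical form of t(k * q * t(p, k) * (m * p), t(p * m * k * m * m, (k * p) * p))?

Answer: t(k * m * p * q * t(p, k), t(k * m * p, k * p))

Derivation:
Work inside:  k * q * t(p, k) * (m * p)
Flatten:  k * q * t(p, k) * m * p
Sort arguments:  k * m * p * q * t(p, k)
Rebuild:  t(k * m * p * q * t(p, k), t(k * m * p, k * p))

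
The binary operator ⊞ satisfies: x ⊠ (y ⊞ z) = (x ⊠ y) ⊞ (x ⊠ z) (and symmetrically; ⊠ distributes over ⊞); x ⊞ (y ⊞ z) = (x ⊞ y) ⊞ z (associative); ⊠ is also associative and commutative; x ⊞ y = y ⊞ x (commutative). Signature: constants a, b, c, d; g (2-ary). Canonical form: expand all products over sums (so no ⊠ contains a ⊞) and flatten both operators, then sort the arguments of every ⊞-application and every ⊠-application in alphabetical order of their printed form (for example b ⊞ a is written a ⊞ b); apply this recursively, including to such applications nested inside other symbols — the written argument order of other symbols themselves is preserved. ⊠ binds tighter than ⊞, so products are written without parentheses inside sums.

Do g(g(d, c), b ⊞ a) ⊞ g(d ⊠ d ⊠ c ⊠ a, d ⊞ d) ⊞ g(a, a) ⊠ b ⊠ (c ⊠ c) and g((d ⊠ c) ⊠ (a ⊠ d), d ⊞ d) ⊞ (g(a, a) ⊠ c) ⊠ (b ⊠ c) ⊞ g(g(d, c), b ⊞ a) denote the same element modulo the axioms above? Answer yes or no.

Answer: yes — both canonical forms are b ⊠ c ⊠ c ⊠ g(a, a) ⊞ g(a ⊠ c ⊠ d ⊠ d, d ⊞ d) ⊞ g(g(d, c), a ⊞ b)

Derivation:
Left:  g(g(d, c), b ⊞ a) ⊞ g(d ⊠ d ⊠ c ⊠ a, d ⊞ d) ⊞ g(a, a) ⊠ b ⊠ (c ⊠ c)
  Un-nest:  g(g(d, c), a ⊞ b) ⊞ g(a ⊠ c ⊠ d ⊠ d, d ⊞ d) ⊞ b ⊠ c ⊠ c ⊠ g(a, a)
  Order the arguments:  b ⊠ c ⊠ c ⊠ g(a, a) ⊞ g(a ⊠ c ⊠ d ⊠ d, d ⊞ d) ⊞ g(g(d, c), a ⊞ b)
Right:  g((d ⊠ c) ⊠ (a ⊠ d), d ⊞ d) ⊞ (g(a, a) ⊠ c) ⊠ (b ⊠ c) ⊞ g(g(d, c), b ⊞ a)
  Merge nested applications:  g(a ⊠ c ⊠ d ⊠ d, d ⊞ d) ⊞ b ⊠ c ⊠ c ⊠ g(a, a) ⊞ g(g(d, c), a ⊞ b)
  Order the arguments:  b ⊠ c ⊠ c ⊠ g(a, a) ⊞ g(a ⊠ c ⊠ d ⊠ d, d ⊞ d) ⊞ g(g(d, c), a ⊞ b)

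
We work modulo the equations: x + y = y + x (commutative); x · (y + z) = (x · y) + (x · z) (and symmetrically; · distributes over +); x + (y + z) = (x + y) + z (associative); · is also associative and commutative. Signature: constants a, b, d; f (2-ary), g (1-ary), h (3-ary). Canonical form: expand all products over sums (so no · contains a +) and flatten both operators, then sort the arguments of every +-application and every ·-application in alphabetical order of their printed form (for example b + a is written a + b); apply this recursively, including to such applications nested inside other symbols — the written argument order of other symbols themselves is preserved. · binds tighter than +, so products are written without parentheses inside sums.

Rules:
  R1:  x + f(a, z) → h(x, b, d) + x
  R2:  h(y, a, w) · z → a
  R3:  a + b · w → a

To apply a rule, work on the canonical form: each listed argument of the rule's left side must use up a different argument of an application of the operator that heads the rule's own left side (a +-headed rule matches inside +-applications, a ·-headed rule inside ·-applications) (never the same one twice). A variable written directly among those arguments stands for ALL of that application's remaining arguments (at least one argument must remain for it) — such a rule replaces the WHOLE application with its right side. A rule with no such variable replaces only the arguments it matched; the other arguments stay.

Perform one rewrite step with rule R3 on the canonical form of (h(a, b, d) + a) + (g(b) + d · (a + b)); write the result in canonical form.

Canonical form:  a + a · d + b · d + g(b) + h(a, b, d)
Apply R3:  consuming a, b · d;  w := d
Result:  a + a · d + g(b) + h(a, b, d)

Answer: a + a · d + g(b) + h(a, b, d)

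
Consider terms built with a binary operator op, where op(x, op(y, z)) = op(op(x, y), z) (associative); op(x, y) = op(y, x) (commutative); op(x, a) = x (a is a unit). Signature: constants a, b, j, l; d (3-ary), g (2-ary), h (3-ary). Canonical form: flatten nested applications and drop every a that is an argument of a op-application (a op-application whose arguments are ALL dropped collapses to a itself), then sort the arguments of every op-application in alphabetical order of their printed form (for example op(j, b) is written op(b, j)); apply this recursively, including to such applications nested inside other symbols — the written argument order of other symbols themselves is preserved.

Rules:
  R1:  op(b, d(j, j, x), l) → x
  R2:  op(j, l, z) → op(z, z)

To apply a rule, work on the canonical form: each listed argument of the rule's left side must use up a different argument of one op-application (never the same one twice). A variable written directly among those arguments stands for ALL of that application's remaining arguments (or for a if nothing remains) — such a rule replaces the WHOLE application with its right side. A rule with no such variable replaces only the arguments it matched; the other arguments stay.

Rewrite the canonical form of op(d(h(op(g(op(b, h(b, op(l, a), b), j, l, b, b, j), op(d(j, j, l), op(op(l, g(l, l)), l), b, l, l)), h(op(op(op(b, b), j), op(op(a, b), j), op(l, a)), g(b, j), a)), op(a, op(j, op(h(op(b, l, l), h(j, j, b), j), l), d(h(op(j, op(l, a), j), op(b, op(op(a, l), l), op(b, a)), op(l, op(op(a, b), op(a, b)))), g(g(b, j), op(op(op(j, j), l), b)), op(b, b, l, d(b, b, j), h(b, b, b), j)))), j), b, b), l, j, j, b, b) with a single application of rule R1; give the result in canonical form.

Canonical form:  op(b, b, d(h(op(g(op(b, b, b, h(b, l, b), j, j, l), op(b, d(j, j, l), g(l, l), l, l, l, l)), h(op(b, b, b, j, j, l), g(b, j), a)), op(d(h(op(j, j, l), op(b, b, l, l), op(b, b, l)), g(g(b, j), op(b, j, j, l)), op(b, b, d(b, b, j), h(b, b, b), j, l)), h(op(b, l, l), h(j, j, b), j), j, l), j), b, b), j, j, l)
R1 matches:  uses b, d(j, j, l), l;  x := l
Giving:  op(b, b, d(h(op(g(op(b, b, b, h(b, l, b), j, j, l), op(g(l, l), l, l, l, l)), h(op(b, b, b, j, j, l), g(b, j), a)), op(d(h(op(j, j, l), op(b, b, l, l), op(b, b, l)), g(g(b, j), op(b, j, j, l)), op(b, b, d(b, b, j), h(b, b, b), j, l)), h(op(b, l, l), h(j, j, b), j), j, l), j), b, b), j, j, l)

Answer: op(b, b, d(h(op(g(op(b, b, b, h(b, l, b), j, j, l), op(g(l, l), l, l, l, l)), h(op(b, b, b, j, j, l), g(b, j), a)), op(d(h(op(j, j, l), op(b, b, l, l), op(b, b, l)), g(g(b, j), op(b, j, j, l)), op(b, b, d(b, b, j), h(b, b, b), j, l)), h(op(b, l, l), h(j, j, b), j), j, l), j), b, b), j, j, l)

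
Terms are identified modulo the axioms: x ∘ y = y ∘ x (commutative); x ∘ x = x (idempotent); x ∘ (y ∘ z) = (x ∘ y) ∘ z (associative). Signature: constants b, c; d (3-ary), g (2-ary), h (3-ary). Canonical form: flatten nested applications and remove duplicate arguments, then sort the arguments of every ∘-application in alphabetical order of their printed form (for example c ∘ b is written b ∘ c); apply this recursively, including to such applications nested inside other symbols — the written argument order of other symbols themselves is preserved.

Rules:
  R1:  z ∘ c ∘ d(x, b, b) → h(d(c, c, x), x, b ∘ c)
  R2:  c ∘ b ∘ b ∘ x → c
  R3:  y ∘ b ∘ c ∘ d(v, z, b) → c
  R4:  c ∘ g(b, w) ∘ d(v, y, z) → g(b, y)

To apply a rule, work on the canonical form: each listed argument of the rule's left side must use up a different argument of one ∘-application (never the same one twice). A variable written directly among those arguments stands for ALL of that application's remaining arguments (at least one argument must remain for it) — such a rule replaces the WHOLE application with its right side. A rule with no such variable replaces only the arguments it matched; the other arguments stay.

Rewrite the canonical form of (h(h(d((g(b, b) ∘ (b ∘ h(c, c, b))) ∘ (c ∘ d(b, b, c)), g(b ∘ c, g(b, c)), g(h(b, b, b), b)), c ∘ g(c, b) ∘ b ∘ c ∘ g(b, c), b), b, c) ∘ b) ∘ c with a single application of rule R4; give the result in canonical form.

Answer: b ∘ c ∘ h(h(d(b ∘ g(b, b) ∘ h(c, c, b), g(b ∘ c, g(b, c)), g(h(b, b, b), b)), b ∘ c ∘ g(b, c) ∘ g(c, b), b), b, c)

Derivation:
Canonical form:  b ∘ c ∘ h(h(d(b ∘ c ∘ d(b, b, c) ∘ g(b, b) ∘ h(c, c, b), g(b ∘ c, g(b, c)), g(h(b, b, b), b)), b ∘ c ∘ g(b, c) ∘ g(c, b), b), b, c)
R4 matches:  uses c, d(b, b, c), g(b, b);  v := b, w := b, y := b, z := c
Giving:  b ∘ c ∘ h(h(d(b ∘ g(b, b) ∘ h(c, c, b), g(b ∘ c, g(b, c)), g(h(b, b, b), b)), b ∘ c ∘ g(b, c) ∘ g(c, b), b), b, c)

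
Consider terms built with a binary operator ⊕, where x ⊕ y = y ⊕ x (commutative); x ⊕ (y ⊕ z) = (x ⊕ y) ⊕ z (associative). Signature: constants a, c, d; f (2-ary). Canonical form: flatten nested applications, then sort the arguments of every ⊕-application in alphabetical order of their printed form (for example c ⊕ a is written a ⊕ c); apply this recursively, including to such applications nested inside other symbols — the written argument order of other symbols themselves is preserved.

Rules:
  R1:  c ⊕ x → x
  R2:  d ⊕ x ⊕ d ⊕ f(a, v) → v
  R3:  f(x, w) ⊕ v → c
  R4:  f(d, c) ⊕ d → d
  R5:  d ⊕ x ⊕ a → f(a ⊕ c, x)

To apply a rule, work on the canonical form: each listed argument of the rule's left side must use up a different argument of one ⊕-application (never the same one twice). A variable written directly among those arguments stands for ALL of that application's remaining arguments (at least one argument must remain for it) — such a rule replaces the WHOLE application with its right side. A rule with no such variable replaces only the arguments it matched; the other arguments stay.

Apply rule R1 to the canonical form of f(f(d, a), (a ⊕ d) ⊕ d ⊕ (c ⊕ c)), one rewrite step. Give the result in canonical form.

Canonical form:  f(f(d, a), a ⊕ c ⊕ c ⊕ d ⊕ d)
Apply R1:  consuming c;  x := a ⊕ c ⊕ d ⊕ d
The variable takes the whole remainder — replace the entire application.
Result:  f(f(d, a), a ⊕ c ⊕ d ⊕ d)

Answer: f(f(d, a), a ⊕ c ⊕ d ⊕ d)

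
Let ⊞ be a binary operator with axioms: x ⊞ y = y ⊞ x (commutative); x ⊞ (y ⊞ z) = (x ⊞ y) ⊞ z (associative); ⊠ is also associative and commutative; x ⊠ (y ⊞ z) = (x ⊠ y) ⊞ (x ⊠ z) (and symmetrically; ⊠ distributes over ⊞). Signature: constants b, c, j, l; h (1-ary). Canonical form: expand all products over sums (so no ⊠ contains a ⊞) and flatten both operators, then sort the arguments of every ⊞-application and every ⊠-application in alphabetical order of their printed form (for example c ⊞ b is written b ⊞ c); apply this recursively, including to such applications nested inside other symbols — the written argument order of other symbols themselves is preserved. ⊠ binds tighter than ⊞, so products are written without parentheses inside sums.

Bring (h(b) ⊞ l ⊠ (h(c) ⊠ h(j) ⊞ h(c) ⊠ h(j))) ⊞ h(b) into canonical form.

Expand:  h(b) ⊞ h(c) ⊠ h(j) ⊠ l ⊞ h(c) ⊠ h(j) ⊠ l ⊞ h(b)
Sort arguments:  h(b) ⊞ h(b) ⊞ h(c) ⊠ h(j) ⊠ l ⊞ h(c) ⊠ h(j) ⊠ l

Answer: h(b) ⊞ h(b) ⊞ h(c) ⊠ h(j) ⊠ l ⊞ h(c) ⊠ h(j) ⊠ l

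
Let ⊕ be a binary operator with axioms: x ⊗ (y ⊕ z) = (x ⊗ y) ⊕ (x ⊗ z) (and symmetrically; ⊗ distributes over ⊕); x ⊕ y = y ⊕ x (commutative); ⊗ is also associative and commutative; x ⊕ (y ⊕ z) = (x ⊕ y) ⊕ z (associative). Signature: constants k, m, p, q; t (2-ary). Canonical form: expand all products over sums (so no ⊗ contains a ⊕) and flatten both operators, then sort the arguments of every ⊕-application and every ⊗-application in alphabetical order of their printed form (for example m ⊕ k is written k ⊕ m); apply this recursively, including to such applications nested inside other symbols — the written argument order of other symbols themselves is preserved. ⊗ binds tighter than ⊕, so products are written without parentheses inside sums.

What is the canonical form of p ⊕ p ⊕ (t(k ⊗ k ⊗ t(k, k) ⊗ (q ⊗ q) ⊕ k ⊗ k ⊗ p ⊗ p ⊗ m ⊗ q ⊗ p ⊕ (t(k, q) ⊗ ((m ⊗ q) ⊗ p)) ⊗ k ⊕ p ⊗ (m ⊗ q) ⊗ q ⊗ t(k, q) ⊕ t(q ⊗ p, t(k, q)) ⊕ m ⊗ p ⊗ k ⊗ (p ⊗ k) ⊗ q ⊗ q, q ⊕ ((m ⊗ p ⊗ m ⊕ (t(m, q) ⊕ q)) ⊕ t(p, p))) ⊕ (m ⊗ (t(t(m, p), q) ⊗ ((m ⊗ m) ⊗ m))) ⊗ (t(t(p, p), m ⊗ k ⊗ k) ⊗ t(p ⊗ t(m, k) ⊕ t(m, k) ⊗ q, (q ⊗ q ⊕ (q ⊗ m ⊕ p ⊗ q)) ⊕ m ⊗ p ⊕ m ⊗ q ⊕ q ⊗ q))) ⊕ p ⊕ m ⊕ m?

Answer: m ⊕ m ⊕ m ⊗ m ⊗ m ⊗ m ⊗ t(p ⊗ t(m, k) ⊕ q ⊗ t(m, k), m ⊗ p ⊕ m ⊗ q ⊕ m ⊗ q ⊕ p ⊗ q ⊕ q ⊗ q ⊕ q ⊗ q) ⊗ t(t(m, p), q) ⊗ t(t(p, p), k ⊗ k ⊗ m) ⊕ p ⊕ p ⊕ p ⊕ t(k ⊗ k ⊗ m ⊗ p ⊗ p ⊗ p ⊗ q ⊕ k ⊗ k ⊗ m ⊗ p ⊗ p ⊗ q ⊗ q ⊕ k ⊗ k ⊗ q ⊗ q ⊗ t(k, k) ⊕ k ⊗ m ⊗ p ⊗ q ⊗ t(k, q) ⊕ m ⊗ p ⊗ q ⊗ q ⊗ t(k, q) ⊕ t(p ⊗ q, t(k, q)), m ⊗ m ⊗ p ⊕ q ⊕ q ⊕ t(m, q) ⊕ t(p, p))

Derivation:
Un-nest:  p ⊕ p ⊕ t(k ⊗ k ⊗ m ⊗ p ⊗ p ⊗ p ⊗ q ⊕ k ⊗ k ⊗ m ⊗ p ⊗ p ⊗ q ⊗ q ⊕ k ⊗ k ⊗ q ⊗ q ⊗ t(k, k) ⊕ k ⊗ m ⊗ p ⊗ q ⊗ t(k, q) ⊕ m ⊗ p ⊗ q ⊗ q ⊗ t(k, q) ⊕ t(p ⊗ q, t(k, q)), m ⊗ m ⊗ p ⊕ q ⊕ q ⊕ t(m, q) ⊕ t(p, p)) ⊕ m ⊗ m ⊗ m ⊗ m ⊗ t(p ⊗ t(m, k) ⊕ q ⊗ t(m, k), m ⊗ p ⊕ m ⊗ q ⊕ m ⊗ q ⊕ p ⊗ q ⊕ q ⊗ q ⊕ q ⊗ q) ⊗ t(t(m, p), q) ⊗ t(t(p, p), k ⊗ k ⊗ m) ⊕ p ⊕ m ⊕ m
Order the arguments:  m ⊕ m ⊕ m ⊗ m ⊗ m ⊗ m ⊗ t(p ⊗ t(m, k) ⊕ q ⊗ t(m, k), m ⊗ p ⊕ m ⊗ q ⊕ m ⊗ q ⊕ p ⊗ q ⊕ q ⊗ q ⊕ q ⊗ q) ⊗ t(t(m, p), q) ⊗ t(t(p, p), k ⊗ k ⊗ m) ⊕ p ⊕ p ⊕ p ⊕ t(k ⊗ k ⊗ m ⊗ p ⊗ p ⊗ p ⊗ q ⊕ k ⊗ k ⊗ m ⊗ p ⊗ p ⊗ q ⊗ q ⊕ k ⊗ k ⊗ q ⊗ q ⊗ t(k, k) ⊕ k ⊗ m ⊗ p ⊗ q ⊗ t(k, q) ⊕ m ⊗ p ⊗ q ⊗ q ⊗ t(k, q) ⊕ t(p ⊗ q, t(k, q)), m ⊗ m ⊗ p ⊕ q ⊕ q ⊕ t(m, q) ⊕ t(p, p))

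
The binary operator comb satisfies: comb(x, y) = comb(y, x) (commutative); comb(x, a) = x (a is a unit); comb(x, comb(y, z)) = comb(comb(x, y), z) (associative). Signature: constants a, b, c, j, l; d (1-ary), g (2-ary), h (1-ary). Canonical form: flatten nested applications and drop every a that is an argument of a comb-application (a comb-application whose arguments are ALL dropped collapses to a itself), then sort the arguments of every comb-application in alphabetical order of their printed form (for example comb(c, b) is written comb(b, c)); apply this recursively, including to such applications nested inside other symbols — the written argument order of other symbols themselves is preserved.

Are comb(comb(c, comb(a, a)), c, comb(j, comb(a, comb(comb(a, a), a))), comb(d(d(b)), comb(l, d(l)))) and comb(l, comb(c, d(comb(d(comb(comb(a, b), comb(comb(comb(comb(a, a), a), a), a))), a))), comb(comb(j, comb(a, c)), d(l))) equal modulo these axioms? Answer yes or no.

Left:  comb(comb(c, comb(a, a)), c, comb(j, comb(a, comb(comb(a, a), a))), comb(d(d(b)), comb(l, d(l))))
  Flatten:  comb(c, a, a, c, j, a, a, a, a, d(d(b)), l, d(l))
  Units out:  drop a (×6)
  Sort:  comb(c, c, d(d(b)), d(l), j, l)
Right:  comb(l, comb(c, d(comb(d(comb(comb(a, b), comb(comb(comb(comb(a, a), a), a), a))), a))), comb(comb(j, comb(a, c)), d(l)))
  Flatten:  comb(l, c, d(comb(d(comb(comb(a, b), comb(comb(comb(comb(a, a), a), a), a))), a)), j, a, c, d(l))
  Simplify inside:  d(comb(d(comb(comb(a, b), comb(comb(comb(comb(a, a), a), a), a))), a))  →  d(d(b))
  Units out:  drop a
  Sort:  comb(c, c, d(d(b)), d(l), j, l)

Answer: yes — both canonical forms are comb(c, c, d(d(b)), d(l), j, l)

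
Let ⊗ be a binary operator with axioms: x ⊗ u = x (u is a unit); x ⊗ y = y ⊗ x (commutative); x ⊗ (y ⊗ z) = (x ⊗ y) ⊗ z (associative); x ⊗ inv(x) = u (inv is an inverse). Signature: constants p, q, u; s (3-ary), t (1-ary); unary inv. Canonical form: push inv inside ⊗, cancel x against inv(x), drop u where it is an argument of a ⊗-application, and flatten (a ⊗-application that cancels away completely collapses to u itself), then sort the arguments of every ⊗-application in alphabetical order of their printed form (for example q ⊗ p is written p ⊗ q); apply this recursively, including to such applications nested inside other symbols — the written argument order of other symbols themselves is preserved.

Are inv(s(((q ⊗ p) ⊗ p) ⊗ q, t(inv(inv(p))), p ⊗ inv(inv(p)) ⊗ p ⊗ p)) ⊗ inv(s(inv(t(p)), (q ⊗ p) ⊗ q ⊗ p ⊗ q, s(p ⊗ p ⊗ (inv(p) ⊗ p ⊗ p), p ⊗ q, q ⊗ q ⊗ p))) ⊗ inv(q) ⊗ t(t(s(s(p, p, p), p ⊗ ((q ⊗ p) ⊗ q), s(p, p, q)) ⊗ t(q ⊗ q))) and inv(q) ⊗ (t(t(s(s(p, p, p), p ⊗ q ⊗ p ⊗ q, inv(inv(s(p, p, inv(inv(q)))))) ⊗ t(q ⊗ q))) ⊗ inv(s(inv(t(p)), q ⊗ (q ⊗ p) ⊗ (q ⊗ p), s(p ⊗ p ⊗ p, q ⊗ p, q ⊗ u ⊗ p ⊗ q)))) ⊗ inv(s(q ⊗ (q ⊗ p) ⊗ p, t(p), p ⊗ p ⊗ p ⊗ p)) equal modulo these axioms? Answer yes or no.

Left:  inv(s(((q ⊗ p) ⊗ p) ⊗ q, t(inv(inv(p))), p ⊗ inv(inv(p)) ⊗ p ⊗ p)) ⊗ inv(s(inv(t(p)), (q ⊗ p) ⊗ q ⊗ p ⊗ q, s(p ⊗ p ⊗ (inv(p) ⊗ p ⊗ p), p ⊗ q, q ⊗ q ⊗ p))) ⊗ inv(q) ⊗ t(t(s(s(p, p, p), p ⊗ ((q ⊗ p) ⊗ q), s(p, p, q)) ⊗ t(q ⊗ q)))
  Push inv inside:  distribute inv over ⊗ and collapse double inv
  Collect:  inv(s(p ⊗ p ⊗ q ⊗ q, t(p), p ⊗ p ⊗ p ⊗ p)) ⊗ inv(s(inv(t(p)), p ⊗ p ⊗ q ⊗ q ⊗ q, s(p ⊗ p ⊗ p, p ⊗ q, p ⊗ q ⊗ q))) ⊗ inv(q) ⊗ t(t(s(s(p, p, p), p ⊗ p ⊗ q ⊗ q, s(p, p, q)) ⊗ t(q ⊗ q)))
  Sort:  inv(q) ⊗ inv(s(inv(t(p)), p ⊗ p ⊗ q ⊗ q ⊗ q, s(p ⊗ p ⊗ p, p ⊗ q, p ⊗ q ⊗ q))) ⊗ inv(s(p ⊗ p ⊗ q ⊗ q, t(p), p ⊗ p ⊗ p ⊗ p)) ⊗ t(t(s(s(p, p, p), p ⊗ p ⊗ q ⊗ q, s(p, p, q)) ⊗ t(q ⊗ q)))
Right:  inv(q) ⊗ (t(t(s(s(p, p, p), p ⊗ q ⊗ p ⊗ q, inv(inv(s(p, p, inv(inv(q)))))) ⊗ t(q ⊗ q))) ⊗ inv(s(inv(t(p)), q ⊗ (q ⊗ p) ⊗ (q ⊗ p), s(p ⊗ p ⊗ p, q ⊗ p, q ⊗ u ⊗ p ⊗ q)))) ⊗ inv(s(q ⊗ (q ⊗ p) ⊗ p, t(p), p ⊗ p ⊗ p ⊗ p))
  Push inv inside:  distribute inv over ⊗ and collapse double inv
  Combine occurrences:  inv(q) ⊗ t(t(s(s(p, p, p), p ⊗ p ⊗ q ⊗ q, s(p, p, q)) ⊗ t(q ⊗ q))) ⊗ inv(s(inv(t(p)), p ⊗ p ⊗ q ⊗ q ⊗ q, s(p ⊗ p ⊗ p, p ⊗ q, p ⊗ q ⊗ q))) ⊗ inv(s(p ⊗ p ⊗ q ⊗ q, t(p), p ⊗ p ⊗ p ⊗ p))
  Sort arguments:  inv(q) ⊗ inv(s(inv(t(p)), p ⊗ p ⊗ q ⊗ q ⊗ q, s(p ⊗ p ⊗ p, p ⊗ q, p ⊗ q ⊗ q))) ⊗ inv(s(p ⊗ p ⊗ q ⊗ q, t(p), p ⊗ p ⊗ p ⊗ p)) ⊗ t(t(s(s(p, p, p), p ⊗ p ⊗ q ⊗ q, s(p, p, q)) ⊗ t(q ⊗ q)))

Answer: yes — both canonical forms are inv(q) ⊗ inv(s(inv(t(p)), p ⊗ p ⊗ q ⊗ q ⊗ q, s(p ⊗ p ⊗ p, p ⊗ q, p ⊗ q ⊗ q))) ⊗ inv(s(p ⊗ p ⊗ q ⊗ q, t(p), p ⊗ p ⊗ p ⊗ p)) ⊗ t(t(s(s(p, p, p), p ⊗ p ⊗ q ⊗ q, s(p, p, q)) ⊗ t(q ⊗ q)))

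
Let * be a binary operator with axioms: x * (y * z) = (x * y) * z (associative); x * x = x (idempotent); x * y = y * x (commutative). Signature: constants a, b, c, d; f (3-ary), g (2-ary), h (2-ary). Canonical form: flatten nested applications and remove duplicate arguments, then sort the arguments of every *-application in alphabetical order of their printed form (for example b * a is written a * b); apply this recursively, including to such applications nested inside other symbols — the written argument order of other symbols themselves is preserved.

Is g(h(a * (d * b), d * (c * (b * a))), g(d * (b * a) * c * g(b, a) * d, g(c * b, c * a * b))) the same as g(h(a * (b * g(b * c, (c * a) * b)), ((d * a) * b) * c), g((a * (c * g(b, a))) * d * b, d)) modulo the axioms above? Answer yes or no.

Answer: no — g(h(a * b * d, a * b * c * d), g(a * b * c * d * g(b, a), g(b * c, a * b * c))) vs g(h(a * b * g(b * c, a * b * c), a * b * c * d), g(a * b * c * d * g(b, a), d))

Derivation:
Left:  g(h(a * (d * b), d * (c * (b * a))), g(d * (b * a) * c * g(b, a) * d, g(c * b, c * a * b)))
  Work inside:  d * (b * a) * c * g(b, a) * d
  Un-nest:  d * b * a * c * g(b, a) * d
  Idempotence:  drop duplicate d
  Order the arguments:  a * b * c * d * g(b, a)
  Rebuild:  g(h(a * b * d, a * b * c * d), g(a * b * c * d * g(b, a), g(b * c, a * b * c)))
Right:  g(h(a * (b * g(b * c, (c * a) * b)), ((d * a) * b) * c), g((a * (c * g(b, a))) * d * b, d))
  Descend into:  a * (b * g(b * c, (c * a) * b))
  Un-nest:  a * b * g(b * c, (c * a) * b)
  Inside:  g(b * c, (c * a) * b)  →  g(b * c, a * b * c)
  Sort arguments:  a * b * g(b * c, a * b * c)
  Reassemble:  g(h(a * b * g(b * c, a * b * c), a * b * c * d), g(a * b * c * d * g(b, a), d))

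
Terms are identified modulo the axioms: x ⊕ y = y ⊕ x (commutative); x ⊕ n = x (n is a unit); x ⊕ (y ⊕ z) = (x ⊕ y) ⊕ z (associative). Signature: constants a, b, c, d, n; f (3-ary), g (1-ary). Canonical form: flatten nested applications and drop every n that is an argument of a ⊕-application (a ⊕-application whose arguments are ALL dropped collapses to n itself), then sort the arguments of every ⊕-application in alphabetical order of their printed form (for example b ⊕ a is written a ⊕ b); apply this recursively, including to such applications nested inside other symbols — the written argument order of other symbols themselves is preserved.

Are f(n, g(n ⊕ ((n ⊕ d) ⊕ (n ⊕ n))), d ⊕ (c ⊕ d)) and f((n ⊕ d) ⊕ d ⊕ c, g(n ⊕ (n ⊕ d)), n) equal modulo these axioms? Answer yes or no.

Left:  f(n, g(n ⊕ ((n ⊕ d) ⊕ (n ⊕ n))), d ⊕ (c ⊕ d))
  Work inside:  n ⊕ ((n ⊕ d) ⊕ (n ⊕ n))
  Un-nest:  n ⊕ n ⊕ d ⊕ n ⊕ n
  Unit:  drop n (×4)
  Sort:  d
  Reassemble:  f(n, g(d), c ⊕ d ⊕ d)
Right:  f((n ⊕ d) ⊕ d ⊕ c, g(n ⊕ (n ⊕ d)), n)
  Work inside:  (n ⊕ d) ⊕ d ⊕ c
  Un-nest:  n ⊕ d ⊕ d ⊕ c
  Units out:  drop n
  Sort:  c ⊕ d ⊕ d
  Rebuild:  f(c ⊕ d ⊕ d, g(d), n)

Answer: no — f(n, g(d), c ⊕ d ⊕ d) vs f(c ⊕ d ⊕ d, g(d), n)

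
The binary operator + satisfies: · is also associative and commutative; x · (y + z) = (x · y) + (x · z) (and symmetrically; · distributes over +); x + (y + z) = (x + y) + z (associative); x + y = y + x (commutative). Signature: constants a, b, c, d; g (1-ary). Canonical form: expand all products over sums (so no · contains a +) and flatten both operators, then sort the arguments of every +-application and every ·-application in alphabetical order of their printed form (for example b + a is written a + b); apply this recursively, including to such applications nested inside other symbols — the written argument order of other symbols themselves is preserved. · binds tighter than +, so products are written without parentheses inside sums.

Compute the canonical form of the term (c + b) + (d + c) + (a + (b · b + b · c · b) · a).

Answer: a + a · b · b + a · b · b · c + b + c + c + d

Derivation:
Expand:  c + b + d + c + a + a · b · b + a · b · b · c
Order the arguments:  a + a · b · b + a · b · b · c + b + c + c + d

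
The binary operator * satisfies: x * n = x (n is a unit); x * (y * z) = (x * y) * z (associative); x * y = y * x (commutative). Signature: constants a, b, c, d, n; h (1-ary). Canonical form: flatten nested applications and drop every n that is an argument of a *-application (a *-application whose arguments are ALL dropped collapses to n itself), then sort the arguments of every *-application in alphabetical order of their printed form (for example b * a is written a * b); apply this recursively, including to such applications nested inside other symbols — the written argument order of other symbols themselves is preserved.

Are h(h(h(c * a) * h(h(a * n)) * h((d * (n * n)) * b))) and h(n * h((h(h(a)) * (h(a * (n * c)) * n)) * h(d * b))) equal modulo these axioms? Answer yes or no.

Left:  h(h(h(c * a) * h(h(a * n)) * h((d * (n * n)) * b)))
  Work inside:  h(c * a) * h(h(a * n)) * h((d * (n * n)) * b)
  Inside:  h(c * a)  →  h(a * c)
  Simplify inside:  h(h(a * n))  →  h(h(a))
  Simplify inside:  h((d * (n * n)) * b)  →  h(b * d)
  Order the arguments:  h(a * c) * h(b * d) * h(h(a))
  Reassemble:  h(h(h(a * c) * h(b * d) * h(h(a))))
Right:  h(n * h((h(h(a)) * (h(a * (n * c)) * n)) * h(d * b)))
  Focus inside:  n * h((h(h(a)) * (h(a * (n * c)) * n)) * h(d * b))
  Canonicalize subterm:  h((h(h(a)) * (h(a * (n * c)) * n)) * h(d * b))  →  h(h(a * c) * h(b * d) * h(h(a)))
  Drop the unit:  drop n
  Sort arguments:  h(h(a * c) * h(b * d) * h(h(a)))
  Rebuild:  h(h(h(a * c) * h(b * d) * h(h(a))))

Answer: yes — both canonical forms are h(h(h(a * c) * h(b * d) * h(h(a))))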